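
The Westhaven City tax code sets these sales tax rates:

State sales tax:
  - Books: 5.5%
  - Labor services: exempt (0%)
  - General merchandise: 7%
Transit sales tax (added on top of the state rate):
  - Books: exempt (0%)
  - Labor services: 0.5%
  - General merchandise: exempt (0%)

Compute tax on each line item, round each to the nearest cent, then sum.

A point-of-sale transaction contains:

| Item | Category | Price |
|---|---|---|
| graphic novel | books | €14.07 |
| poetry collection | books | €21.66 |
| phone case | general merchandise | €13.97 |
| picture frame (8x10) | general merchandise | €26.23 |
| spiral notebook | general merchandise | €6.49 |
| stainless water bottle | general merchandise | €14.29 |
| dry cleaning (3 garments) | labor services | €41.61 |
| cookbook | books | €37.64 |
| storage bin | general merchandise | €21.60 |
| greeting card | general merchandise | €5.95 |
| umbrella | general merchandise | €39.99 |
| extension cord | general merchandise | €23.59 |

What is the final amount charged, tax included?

Graphic novel €14.07: books → 5.5% + 0% transit = 5.5% → €0.77
Poetry collection €21.66: books → 5.5% + 0% transit = 5.5% → €1.19
Phone case €13.97: general merchandise → 7% + 0% transit = 7% → €0.98
Picture frame (8x10) €26.23: general merchandise → 7% + 0% transit = 7% → €1.84
Spiral notebook €6.49: general merchandise → 7% + 0% transit = 7% → €0.45
Stainless water bottle €14.29: general merchandise → 7% + 0% transit = 7% → €1.00
Dry cleaning (3 garments) €41.61: labor services → 0% + 0.5% transit = 0.5% → €0.21
Cookbook €37.64: books → 5.5% + 0% transit = 5.5% → €2.07
Storage bin €21.60: general merchandise → 7% + 0% transit = 7% → €1.51
Greeting card €5.95: general merchandise → 7% + 0% transit = 7% → €0.42
Umbrella €39.99: general merchandise → 7% + 0% transit = 7% → €2.80
Extension cord €23.59: general merchandise → 7% + 0% transit = 7% → €1.65
Subtotal = €267.09; tax = €14.89; total due = €281.98

€281.98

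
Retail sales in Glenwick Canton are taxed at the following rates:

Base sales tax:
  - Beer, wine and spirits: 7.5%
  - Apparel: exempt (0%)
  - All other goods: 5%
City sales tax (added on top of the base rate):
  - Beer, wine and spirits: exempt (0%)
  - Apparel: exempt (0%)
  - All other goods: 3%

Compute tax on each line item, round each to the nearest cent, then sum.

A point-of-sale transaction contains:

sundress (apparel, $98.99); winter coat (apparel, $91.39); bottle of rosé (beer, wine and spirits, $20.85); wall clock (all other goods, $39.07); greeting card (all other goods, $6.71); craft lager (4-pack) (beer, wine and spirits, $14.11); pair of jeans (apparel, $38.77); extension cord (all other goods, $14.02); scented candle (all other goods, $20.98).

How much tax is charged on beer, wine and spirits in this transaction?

Bottle of rosé $20.85: beer, wine and spirits → 7.5% + 0% city = 7.5% → $1.56
Craft lager (4-pack) $14.11: beer, wine and spirits → 7.5% + 0% city = 7.5% → $1.06
Tax on beer, wine and spirits = $1.56 + $1.06 = $2.62

$2.62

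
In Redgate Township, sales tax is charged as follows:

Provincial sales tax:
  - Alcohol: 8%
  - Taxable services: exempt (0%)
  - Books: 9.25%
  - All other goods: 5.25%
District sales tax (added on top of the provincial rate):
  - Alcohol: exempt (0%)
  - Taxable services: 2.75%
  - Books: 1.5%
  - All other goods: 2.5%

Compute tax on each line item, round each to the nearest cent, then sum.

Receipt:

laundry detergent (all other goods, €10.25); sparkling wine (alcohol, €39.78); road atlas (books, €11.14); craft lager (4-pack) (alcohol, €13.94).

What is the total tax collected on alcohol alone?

Sparkling wine €39.78: alcohol → 8% + 0% district = 8% → €3.18
Craft lager (4-pack) €13.94: alcohol → 8% + 0% district = 8% → €1.12
Tax on alcohol = €3.18 + €1.12 = €4.30

€4.30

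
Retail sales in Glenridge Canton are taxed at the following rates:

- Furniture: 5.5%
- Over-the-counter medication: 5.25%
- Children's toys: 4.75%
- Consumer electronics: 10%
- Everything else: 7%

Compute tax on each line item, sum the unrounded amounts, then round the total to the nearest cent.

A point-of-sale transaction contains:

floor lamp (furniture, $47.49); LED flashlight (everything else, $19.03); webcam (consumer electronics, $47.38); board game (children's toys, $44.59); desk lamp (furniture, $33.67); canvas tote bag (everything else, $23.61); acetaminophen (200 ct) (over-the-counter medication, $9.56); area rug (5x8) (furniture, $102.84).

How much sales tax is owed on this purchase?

$20.46

Floor lamp $47.49: furniture → 5.5% → $2.61195
LED flashlight $19.03: everything else → 7% → $1.3321
Webcam $47.38: consumer electronics → 10% → $4.738
Board game $44.59: children's toys → 4.75% → $2.118025
Desk lamp $33.67: furniture → 5.5% → $1.85185
Canvas tote bag $23.61: everything else → 7% → $1.6527
Acetaminophen (200 ct) $9.56: over-the-counter medication → 5.25% → $0.5019
Area rug (5x8) $102.84: furniture → 5.5% → $5.6562
Unrounded tax sum = $20.462725 → $20.46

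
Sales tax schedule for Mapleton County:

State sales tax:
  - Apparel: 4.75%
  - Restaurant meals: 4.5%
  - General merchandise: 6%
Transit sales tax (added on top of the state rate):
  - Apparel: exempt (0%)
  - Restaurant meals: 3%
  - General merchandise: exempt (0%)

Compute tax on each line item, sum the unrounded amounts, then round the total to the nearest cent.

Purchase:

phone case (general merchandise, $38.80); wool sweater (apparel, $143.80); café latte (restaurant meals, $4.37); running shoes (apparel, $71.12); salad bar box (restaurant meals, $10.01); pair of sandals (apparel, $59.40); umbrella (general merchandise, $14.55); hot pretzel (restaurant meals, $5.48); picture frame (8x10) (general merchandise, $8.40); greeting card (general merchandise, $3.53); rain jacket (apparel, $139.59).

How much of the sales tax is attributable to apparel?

Wool sweater $143.80: apparel → 4.75% + 0% transit = 4.75% → $6.8305
Running shoes $71.12: apparel → 4.75% + 0% transit = 4.75% → $3.3782
Pair of sandals $59.40: apparel → 4.75% + 0% transit = 4.75% → $2.8215
Rain jacket $139.59: apparel → 4.75% + 0% transit = 4.75% → $6.630525
Tax on apparel: unrounded sum = $19.660725 → $19.66

$19.66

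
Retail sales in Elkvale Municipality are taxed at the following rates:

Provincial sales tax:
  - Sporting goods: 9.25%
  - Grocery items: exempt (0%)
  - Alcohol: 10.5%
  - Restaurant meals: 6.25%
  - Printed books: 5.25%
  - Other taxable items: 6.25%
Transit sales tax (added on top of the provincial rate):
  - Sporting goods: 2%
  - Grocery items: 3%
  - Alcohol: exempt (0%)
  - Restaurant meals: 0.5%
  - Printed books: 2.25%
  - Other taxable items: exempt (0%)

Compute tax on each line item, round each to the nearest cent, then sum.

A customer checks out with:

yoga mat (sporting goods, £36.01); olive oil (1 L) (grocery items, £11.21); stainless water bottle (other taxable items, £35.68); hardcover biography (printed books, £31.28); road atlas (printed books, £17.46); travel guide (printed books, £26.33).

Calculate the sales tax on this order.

£12.25

Yoga mat £36.01: sporting goods → 9.25% + 2% transit = 11.25% → £4.05
Olive oil (1 L) £11.21: grocery items → 0% + 3% transit = 3% → £0.34
Stainless water bottle £35.68: other taxable items → 6.25% + 0% transit = 6.25% → £2.23
Hardcover biography £31.28: printed books → 5.25% + 2.25% transit = 7.5% → £2.35
Road atlas £17.46: printed books → 5.25% + 2.25% transit = 7.5% → £1.31
Travel guide £26.33: printed books → 5.25% + 2.25% transit = 7.5% → £1.97
Total tax = £4.05 + £0.34 + £2.23 + £2.35 + £1.31 + £1.97 = £12.25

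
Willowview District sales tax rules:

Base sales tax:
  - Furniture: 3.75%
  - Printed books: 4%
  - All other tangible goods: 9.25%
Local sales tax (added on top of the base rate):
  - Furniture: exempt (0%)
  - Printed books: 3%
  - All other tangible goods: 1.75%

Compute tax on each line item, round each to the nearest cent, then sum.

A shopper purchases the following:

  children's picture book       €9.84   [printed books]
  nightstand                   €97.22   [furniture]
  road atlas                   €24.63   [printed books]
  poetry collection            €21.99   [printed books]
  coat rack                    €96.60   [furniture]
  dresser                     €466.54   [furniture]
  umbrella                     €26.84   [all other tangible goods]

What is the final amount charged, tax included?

Children's picture book €9.84: printed books → 4% + 3% local = 7% → €0.69
Nightstand €97.22: furniture → 3.75% + 0% local = 3.75% → €3.65
Road atlas €24.63: printed books → 4% + 3% local = 7% → €1.72
Poetry collection €21.99: printed books → 4% + 3% local = 7% → €1.54
Coat rack €96.60: furniture → 3.75% + 0% local = 3.75% → €3.62
Dresser €466.54: furniture → 3.75% + 0% local = 3.75% → €17.50
Umbrella €26.84: all other tangible goods → 9.25% + 1.75% local = 11% → €2.95
Subtotal = €743.66; tax = €31.67; total due = €775.33

€775.33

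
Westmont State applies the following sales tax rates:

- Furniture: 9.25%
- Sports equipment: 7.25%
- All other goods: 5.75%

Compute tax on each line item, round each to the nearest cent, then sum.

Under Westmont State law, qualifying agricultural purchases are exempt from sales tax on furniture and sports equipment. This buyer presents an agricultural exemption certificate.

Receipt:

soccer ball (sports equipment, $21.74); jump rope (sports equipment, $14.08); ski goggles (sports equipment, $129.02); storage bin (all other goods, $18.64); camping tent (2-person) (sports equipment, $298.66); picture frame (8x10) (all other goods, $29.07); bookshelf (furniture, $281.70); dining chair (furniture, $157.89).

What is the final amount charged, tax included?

Soccer ball $21.74: sports equipment, buyer-exempt → 0% → $0.00
Jump rope $14.08: sports equipment, buyer-exempt → 0% → $0.00
Ski goggles $129.02: sports equipment, buyer-exempt → 0% → $0.00
Storage bin $18.64: all other goods → 5.75% → $1.07
Camping tent (2-person) $298.66: sports equipment, buyer-exempt → 0% → $0.00
Picture frame (8x10) $29.07: all other goods → 5.75% → $1.67
Bookshelf $281.70: furniture, buyer-exempt → 0% → $0.00
Dining chair $157.89: furniture, buyer-exempt → 0% → $0.00
Subtotal = $950.80; tax = $2.74; total due = $953.54

$953.54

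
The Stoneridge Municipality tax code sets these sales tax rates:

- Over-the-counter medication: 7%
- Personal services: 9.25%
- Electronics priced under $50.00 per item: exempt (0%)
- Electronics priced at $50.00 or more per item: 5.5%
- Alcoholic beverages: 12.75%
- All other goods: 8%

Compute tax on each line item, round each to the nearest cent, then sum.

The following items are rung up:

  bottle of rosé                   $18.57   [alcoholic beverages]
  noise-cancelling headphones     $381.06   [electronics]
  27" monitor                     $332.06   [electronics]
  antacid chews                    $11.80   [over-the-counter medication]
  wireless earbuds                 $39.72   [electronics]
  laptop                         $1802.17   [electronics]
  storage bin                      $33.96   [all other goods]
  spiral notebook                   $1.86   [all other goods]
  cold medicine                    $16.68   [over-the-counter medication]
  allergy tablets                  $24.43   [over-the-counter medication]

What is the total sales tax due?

$147.29

Bottle of rosé $18.57: alcoholic beverages → 12.75% → $2.37
Noise-cancelling headphones $381.06: electronics, $50.00 or more → 5.5% → $20.96
27" monitor $332.06: electronics, $50.00 or more → 5.5% → $18.26
Antacid chews $11.80: over-the-counter medication → 7% → $0.83
Wireless earbuds $39.72: electronics, under $50.00 → 0% → $0.00
Laptop $1802.17: electronics, $50.00 or more → 5.5% → $99.12
Storage bin $33.96: all other goods → 8% → $2.72
Spiral notebook $1.86: all other goods → 8% → $0.15
Cold medicine $16.68: over-the-counter medication → 7% → $1.17
Allergy tablets $24.43: over-the-counter medication → 7% → $1.71
Total tax = $2.37 + $20.96 + $18.26 + $0.83 + $99.12 + $2.72 + $0.15 + $1.17 + $1.71 = $147.29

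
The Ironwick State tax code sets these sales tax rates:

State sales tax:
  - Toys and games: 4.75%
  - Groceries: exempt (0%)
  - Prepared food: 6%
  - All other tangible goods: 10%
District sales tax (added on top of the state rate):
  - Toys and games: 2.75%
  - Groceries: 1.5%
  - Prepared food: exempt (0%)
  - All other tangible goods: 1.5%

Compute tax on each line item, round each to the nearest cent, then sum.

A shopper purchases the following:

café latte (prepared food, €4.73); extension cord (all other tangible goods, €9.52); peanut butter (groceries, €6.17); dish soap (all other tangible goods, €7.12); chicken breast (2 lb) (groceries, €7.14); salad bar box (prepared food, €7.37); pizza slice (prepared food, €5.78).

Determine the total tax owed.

Café latte €4.73: prepared food → 6% + 0% district = 6% → €0.28
Extension cord €9.52: all other tangible goods → 10% + 1.5% district = 11.5% → €1.09
Peanut butter €6.17: groceries → 0% + 1.5% district = 1.5% → €0.09
Dish soap €7.12: all other tangible goods → 10% + 1.5% district = 11.5% → €0.82
Chicken breast (2 lb) €7.14: groceries → 0% + 1.5% district = 1.5% → €0.11
Salad bar box €7.37: prepared food → 6% + 0% district = 6% → €0.44
Pizza slice €5.78: prepared food → 6% + 0% district = 6% → €0.35
Total tax = €0.28 + €1.09 + €0.09 + €0.82 + €0.11 + €0.44 + €0.35 = €3.18

€3.18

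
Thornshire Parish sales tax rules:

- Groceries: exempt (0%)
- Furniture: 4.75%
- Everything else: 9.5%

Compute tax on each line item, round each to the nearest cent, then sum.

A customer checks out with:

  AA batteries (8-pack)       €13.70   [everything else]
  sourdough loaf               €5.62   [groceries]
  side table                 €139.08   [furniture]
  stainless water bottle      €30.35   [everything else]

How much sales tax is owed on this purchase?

€10.79

AA batteries (8-pack) €13.70: everything else → 9.5% → €1.30
Sourdough loaf €5.62: groceries → 0% → €0.00
Side table €139.08: furniture → 4.75% → €6.61
Stainless water bottle €30.35: everything else → 9.5% → €2.88
Total tax = €1.30 + €6.61 + €2.88 = €10.79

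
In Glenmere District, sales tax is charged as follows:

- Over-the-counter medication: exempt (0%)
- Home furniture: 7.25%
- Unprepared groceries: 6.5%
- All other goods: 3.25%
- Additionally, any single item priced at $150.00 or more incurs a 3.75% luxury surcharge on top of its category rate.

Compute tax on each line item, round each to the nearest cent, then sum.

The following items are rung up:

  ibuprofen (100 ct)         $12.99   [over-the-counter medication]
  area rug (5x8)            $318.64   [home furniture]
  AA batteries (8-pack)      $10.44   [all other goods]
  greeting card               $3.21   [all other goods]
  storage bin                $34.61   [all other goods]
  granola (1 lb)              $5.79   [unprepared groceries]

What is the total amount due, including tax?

$422.67

Ibuprofen (100 ct) $12.99: over-the-counter medication → 0% → $0.00
Area rug (5x8) $318.64: home furniture → 7.25% + 3.75% surcharge = 11% → $35.05
AA batteries (8-pack) $10.44: all other goods → 3.25% → $0.34
Greeting card $3.21: all other goods → 3.25% → $0.10
Storage bin $34.61: all other goods → 3.25% → $1.12
Granola (1 lb) $5.79: unprepared groceries → 6.5% → $0.38
Subtotal = $385.68; tax = $36.99; total due = $422.67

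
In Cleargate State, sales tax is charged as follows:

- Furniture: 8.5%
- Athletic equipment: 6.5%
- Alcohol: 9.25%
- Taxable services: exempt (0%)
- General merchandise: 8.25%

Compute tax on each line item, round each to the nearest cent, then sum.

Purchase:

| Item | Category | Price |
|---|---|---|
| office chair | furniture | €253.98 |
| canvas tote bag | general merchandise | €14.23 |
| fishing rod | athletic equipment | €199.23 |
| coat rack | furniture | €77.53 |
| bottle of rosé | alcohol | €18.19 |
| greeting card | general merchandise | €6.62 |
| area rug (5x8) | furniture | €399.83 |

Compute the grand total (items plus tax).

€1048.13

Office chair €253.98: furniture → 8.5% → €21.59
Canvas tote bag €14.23: general merchandise → 8.25% → €1.17
Fishing rod €199.23: athletic equipment → 6.5% → €12.95
Coat rack €77.53: furniture → 8.5% → €6.59
Bottle of rosé €18.19: alcohol → 9.25% → €1.68
Greeting card €6.62: general merchandise → 8.25% → €0.55
Area rug (5x8) €399.83: furniture → 8.5% → €33.99
Subtotal = €969.61; tax = €78.52; total due = €1048.13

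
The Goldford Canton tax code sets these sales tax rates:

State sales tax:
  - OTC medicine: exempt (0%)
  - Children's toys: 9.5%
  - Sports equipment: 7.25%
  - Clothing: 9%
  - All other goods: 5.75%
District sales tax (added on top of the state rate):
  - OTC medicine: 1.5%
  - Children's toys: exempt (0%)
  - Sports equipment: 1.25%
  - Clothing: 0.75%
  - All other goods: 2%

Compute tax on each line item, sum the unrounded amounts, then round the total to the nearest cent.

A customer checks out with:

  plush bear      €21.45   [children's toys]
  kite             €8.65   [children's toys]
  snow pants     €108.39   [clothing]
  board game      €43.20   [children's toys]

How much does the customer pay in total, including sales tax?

Plush bear €21.45: children's toys → 9.5% + 0% district = 9.5% → €2.03775
Kite €8.65: children's toys → 9.5% + 0% district = 9.5% → €0.82175
Snow pants €108.39: clothing → 9% + 0.75% district = 9.75% → €10.568025
Board game €43.20: children's toys → 9.5% + 0% district = 9.5% → €4.104
Subtotal = €181.69; unrounded tax = €17.531525 → €17.53; total due = €199.22

€199.22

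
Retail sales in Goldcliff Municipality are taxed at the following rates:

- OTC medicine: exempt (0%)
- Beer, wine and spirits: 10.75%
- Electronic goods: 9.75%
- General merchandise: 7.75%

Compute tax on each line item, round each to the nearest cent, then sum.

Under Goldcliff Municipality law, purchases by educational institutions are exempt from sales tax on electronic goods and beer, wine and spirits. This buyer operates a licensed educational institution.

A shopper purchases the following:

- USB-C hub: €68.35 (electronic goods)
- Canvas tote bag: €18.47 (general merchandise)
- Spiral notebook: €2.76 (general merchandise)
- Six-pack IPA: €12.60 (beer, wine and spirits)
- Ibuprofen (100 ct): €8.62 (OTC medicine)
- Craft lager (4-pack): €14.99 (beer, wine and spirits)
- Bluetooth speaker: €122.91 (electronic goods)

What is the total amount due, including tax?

€250.34

USB-C hub €68.35: electronic goods, buyer-exempt → 0% → €0.00
Canvas tote bag €18.47: general merchandise → 7.75% → €1.43
Spiral notebook €2.76: general merchandise → 7.75% → €0.21
Six-pack IPA €12.60: beer, wine and spirits, buyer-exempt → 0% → €0.00
Ibuprofen (100 ct) €8.62: OTC medicine → 0% → €0.00
Craft lager (4-pack) €14.99: beer, wine and spirits, buyer-exempt → 0% → €0.00
Bluetooth speaker €122.91: electronic goods, buyer-exempt → 0% → €0.00
Subtotal = €248.70; tax = €1.64; total due = €250.34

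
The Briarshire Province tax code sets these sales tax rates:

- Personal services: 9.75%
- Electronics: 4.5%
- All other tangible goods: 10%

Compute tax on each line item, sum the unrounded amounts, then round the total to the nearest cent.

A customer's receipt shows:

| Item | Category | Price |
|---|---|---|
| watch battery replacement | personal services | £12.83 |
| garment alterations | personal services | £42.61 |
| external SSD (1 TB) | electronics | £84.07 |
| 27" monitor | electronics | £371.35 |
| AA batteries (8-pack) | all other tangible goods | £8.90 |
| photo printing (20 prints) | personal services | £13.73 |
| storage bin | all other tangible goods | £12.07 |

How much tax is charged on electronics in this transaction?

£20.49

External SSD (1 TB) £84.07: electronics → 4.5% → £3.78315
27" monitor £371.35: electronics → 4.5% → £16.71075
Tax on electronics: unrounded sum = £20.4939 → £20.49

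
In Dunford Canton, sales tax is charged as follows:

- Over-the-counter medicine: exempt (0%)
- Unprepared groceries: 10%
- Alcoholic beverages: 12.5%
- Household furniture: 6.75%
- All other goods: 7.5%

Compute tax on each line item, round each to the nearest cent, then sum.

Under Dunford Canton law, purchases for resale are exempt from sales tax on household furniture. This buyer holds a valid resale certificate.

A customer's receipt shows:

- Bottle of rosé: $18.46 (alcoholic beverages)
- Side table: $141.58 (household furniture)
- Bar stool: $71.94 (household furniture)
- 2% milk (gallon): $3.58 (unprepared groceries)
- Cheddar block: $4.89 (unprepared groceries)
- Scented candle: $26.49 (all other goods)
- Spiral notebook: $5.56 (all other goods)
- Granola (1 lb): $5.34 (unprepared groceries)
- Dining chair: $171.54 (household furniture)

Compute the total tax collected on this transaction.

Bottle of rosé $18.46: alcoholic beverages → 12.5% → $2.31
Side table $141.58: household furniture, buyer-exempt → 0% → $0.00
Bar stool $71.94: household furniture, buyer-exempt → 0% → $0.00
2% milk (gallon) $3.58: unprepared groceries → 10% → $0.36
Cheddar block $4.89: unprepared groceries → 10% → $0.49
Scented candle $26.49: all other goods → 7.5% → $1.99
Spiral notebook $5.56: all other goods → 7.5% → $0.42
Granola (1 lb) $5.34: unprepared groceries → 10% → $0.53
Dining chair $171.54: household furniture, buyer-exempt → 0% → $0.00
Total tax = $2.31 + $0.36 + $0.49 + $1.99 + $0.42 + $0.53 = $6.10

$6.10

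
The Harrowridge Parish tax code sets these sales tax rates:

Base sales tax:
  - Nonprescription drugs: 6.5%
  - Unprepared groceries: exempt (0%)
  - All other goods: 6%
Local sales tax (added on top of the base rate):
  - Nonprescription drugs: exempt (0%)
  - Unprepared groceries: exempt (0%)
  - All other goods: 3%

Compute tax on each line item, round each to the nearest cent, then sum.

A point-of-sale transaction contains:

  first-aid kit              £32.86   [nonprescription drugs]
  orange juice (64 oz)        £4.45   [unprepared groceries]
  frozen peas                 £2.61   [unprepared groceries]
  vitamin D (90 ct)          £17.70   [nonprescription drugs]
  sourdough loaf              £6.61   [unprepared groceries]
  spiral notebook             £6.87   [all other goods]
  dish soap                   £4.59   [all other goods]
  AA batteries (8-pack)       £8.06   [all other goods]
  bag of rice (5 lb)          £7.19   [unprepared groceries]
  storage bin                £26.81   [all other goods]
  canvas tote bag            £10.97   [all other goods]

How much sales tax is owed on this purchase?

First-aid kit £32.86: nonprescription drugs → 6.5% + 0% local = 6.5% → £2.14
Orange juice (64 oz) £4.45: unprepared groceries → 0% + 0% local = 0% → £0.00
Frozen peas £2.61: unprepared groceries → 0% + 0% local = 0% → £0.00
Vitamin D (90 ct) £17.70: nonprescription drugs → 6.5% + 0% local = 6.5% → £1.15
Sourdough loaf £6.61: unprepared groceries → 0% + 0% local = 0% → £0.00
Spiral notebook £6.87: all other goods → 6% + 3% local = 9% → £0.62
Dish soap £4.59: all other goods → 6% + 3% local = 9% → £0.41
AA batteries (8-pack) £8.06: all other goods → 6% + 3% local = 9% → £0.73
Bag of rice (5 lb) £7.19: unprepared groceries → 0% + 0% local = 0% → £0.00
Storage bin £26.81: all other goods → 6% + 3% local = 9% → £2.41
Canvas tote bag £10.97: all other goods → 6% + 3% local = 9% → £0.99
Total tax = £2.14 + £1.15 + £0.62 + £0.41 + £0.73 + £2.41 + £0.99 = £8.45

£8.45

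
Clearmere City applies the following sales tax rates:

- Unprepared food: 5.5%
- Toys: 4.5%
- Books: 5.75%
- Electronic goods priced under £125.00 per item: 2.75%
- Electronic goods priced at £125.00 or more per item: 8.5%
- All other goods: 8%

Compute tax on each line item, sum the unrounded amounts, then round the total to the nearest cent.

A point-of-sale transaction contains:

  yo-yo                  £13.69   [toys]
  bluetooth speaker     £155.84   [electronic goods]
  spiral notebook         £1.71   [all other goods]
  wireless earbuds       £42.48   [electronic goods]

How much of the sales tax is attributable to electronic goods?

£14.41

Bluetooth speaker £155.84: electronic goods, £125.00 or more → 8.5% → £13.2464
Wireless earbuds £42.48: electronic goods, under £125.00 → 2.75% → £1.1682
Tax on electronic goods: unrounded sum = £14.4146 → £14.41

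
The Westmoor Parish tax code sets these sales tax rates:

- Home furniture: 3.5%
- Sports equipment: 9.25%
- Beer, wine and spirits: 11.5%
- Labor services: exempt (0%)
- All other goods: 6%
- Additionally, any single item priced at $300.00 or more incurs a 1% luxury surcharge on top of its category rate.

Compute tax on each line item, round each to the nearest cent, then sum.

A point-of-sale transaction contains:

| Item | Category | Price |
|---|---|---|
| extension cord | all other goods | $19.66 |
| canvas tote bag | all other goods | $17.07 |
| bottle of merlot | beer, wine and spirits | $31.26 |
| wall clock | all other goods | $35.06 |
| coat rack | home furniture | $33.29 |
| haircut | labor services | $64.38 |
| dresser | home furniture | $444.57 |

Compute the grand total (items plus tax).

$674.36

Extension cord $19.66: all other goods → 6% → $1.18
Canvas tote bag $17.07: all other goods → 6% → $1.02
Bottle of merlot $31.26: beer, wine and spirits → 11.5% → $3.59
Wall clock $35.06: all other goods → 6% → $2.10
Coat rack $33.29: home furniture → 3.5% → $1.17
Haircut $64.38: labor services → 0% → $0.00
Dresser $444.57: home furniture → 3.5% + 1% surcharge = 4.5% → $20.01
Subtotal = $645.29; tax = $29.07; total due = $674.36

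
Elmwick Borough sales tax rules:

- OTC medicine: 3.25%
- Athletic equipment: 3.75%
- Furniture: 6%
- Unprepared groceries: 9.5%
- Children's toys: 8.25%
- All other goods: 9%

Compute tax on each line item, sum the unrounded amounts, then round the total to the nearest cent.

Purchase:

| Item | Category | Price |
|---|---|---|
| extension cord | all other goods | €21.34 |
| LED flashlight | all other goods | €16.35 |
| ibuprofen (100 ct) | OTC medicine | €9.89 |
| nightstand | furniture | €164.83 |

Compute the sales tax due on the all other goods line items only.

€3.39

Extension cord €21.34: all other goods → 9% → €1.9206
LED flashlight €16.35: all other goods → 9% → €1.4715
Tax on all other goods: unrounded sum = €3.3921 → €3.39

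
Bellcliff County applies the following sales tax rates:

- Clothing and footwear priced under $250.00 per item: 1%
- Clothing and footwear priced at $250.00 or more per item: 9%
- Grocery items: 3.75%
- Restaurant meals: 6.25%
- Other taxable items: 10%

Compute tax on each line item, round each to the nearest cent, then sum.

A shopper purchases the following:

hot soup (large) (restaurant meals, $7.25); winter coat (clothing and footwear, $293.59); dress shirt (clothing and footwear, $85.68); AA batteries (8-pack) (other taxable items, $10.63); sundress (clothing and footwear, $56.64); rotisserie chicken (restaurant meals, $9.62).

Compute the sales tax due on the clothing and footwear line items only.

$27.85

Winter coat $293.59: clothing and footwear, $250.00 or more → 9% → $26.42
Dress shirt $85.68: clothing and footwear, under $250.00 → 1% → $0.86
Sundress $56.64: clothing and footwear, under $250.00 → 1% → $0.57
Tax on clothing and footwear = $26.42 + $0.86 + $0.57 = $27.85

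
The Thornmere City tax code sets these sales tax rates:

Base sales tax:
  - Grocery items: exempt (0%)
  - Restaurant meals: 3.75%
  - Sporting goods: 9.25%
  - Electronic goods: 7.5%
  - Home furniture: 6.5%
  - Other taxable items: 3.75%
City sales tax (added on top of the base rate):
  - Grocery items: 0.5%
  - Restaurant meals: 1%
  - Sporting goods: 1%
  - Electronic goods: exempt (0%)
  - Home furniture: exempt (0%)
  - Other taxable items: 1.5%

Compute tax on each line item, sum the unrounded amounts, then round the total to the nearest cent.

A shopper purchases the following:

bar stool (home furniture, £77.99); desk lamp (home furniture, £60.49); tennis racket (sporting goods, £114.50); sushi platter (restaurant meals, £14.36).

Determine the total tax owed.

Bar stool £77.99: home furniture → 6.5% + 0% city = 6.5% → £5.06935
Desk lamp £60.49: home furniture → 6.5% + 0% city = 6.5% → £3.93185
Tennis racket £114.50: sporting goods → 9.25% + 1% city = 10.25% → £11.73625
Sushi platter £14.36: restaurant meals → 3.75% + 1% city = 4.75% → £0.6821
Unrounded tax sum = £21.41955 → £21.42

£21.42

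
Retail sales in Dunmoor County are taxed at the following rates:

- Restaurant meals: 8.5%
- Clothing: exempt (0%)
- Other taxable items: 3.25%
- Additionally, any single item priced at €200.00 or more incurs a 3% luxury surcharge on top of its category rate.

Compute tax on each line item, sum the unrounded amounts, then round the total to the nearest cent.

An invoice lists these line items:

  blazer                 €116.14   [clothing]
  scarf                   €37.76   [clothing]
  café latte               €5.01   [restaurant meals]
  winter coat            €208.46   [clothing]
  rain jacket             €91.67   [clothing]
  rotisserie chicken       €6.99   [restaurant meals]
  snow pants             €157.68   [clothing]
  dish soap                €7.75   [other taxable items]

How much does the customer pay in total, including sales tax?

Blazer €116.14: clothing → 0% → €0.00
Scarf €37.76: clothing → 0% → €0.00
Café latte €5.01: restaurant meals → 8.5% → €0.42585
Winter coat €208.46: clothing → 0% + 3% surcharge = 3% → €6.2538
Rain jacket €91.67: clothing → 0% → €0.00
Rotisserie chicken €6.99: restaurant meals → 8.5% → €0.59415
Snow pants €157.68: clothing → 0% → €0.00
Dish soap €7.75: other taxable items → 3.25% → €0.251875
Subtotal = €631.46; unrounded tax = €7.525675 → €7.53; total due = €638.99

€638.99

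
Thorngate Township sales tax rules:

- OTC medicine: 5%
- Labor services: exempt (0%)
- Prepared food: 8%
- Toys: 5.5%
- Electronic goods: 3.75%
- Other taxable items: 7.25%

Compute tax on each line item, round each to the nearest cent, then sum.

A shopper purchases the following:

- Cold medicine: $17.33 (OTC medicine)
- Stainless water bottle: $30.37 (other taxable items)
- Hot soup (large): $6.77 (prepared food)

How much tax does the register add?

$3.61

Cold medicine $17.33: OTC medicine → 5% → $0.87
Stainless water bottle $30.37: other taxable items → 7.25% → $2.20
Hot soup (large) $6.77: prepared food → 8% → $0.54
Total tax = $0.87 + $2.20 + $0.54 = $3.61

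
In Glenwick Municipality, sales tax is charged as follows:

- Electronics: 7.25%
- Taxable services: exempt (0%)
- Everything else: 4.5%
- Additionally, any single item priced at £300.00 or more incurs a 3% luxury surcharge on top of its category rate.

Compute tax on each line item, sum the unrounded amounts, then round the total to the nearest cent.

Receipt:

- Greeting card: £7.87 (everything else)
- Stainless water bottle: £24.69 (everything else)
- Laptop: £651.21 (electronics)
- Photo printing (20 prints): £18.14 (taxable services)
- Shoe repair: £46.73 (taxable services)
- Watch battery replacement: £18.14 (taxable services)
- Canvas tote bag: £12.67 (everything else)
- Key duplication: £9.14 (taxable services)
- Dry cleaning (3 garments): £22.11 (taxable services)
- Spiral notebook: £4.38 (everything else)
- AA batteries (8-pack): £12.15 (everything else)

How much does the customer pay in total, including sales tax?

Greeting card £7.87: everything else → 4.5% → £0.35415
Stainless water bottle £24.69: everything else → 4.5% → £1.11105
Laptop £651.21: electronics → 7.25% + 3% surcharge = 10.25% → £66.749025
Photo printing (20 prints) £18.14: taxable services → 0% → £0.00
Shoe repair £46.73: taxable services → 0% → £0.00
Watch battery replacement £18.14: taxable services → 0% → £0.00
Canvas tote bag £12.67: everything else → 4.5% → £0.57015
Key duplication £9.14: taxable services → 0% → £0.00
Dry cleaning (3 garments) £22.11: taxable services → 0% → £0.00
Spiral notebook £4.38: everything else → 4.5% → £0.1971
AA batteries (8-pack) £12.15: everything else → 4.5% → £0.54675
Subtotal = £827.23; unrounded tax = £69.528225 → £69.53; total due = £896.76

£896.76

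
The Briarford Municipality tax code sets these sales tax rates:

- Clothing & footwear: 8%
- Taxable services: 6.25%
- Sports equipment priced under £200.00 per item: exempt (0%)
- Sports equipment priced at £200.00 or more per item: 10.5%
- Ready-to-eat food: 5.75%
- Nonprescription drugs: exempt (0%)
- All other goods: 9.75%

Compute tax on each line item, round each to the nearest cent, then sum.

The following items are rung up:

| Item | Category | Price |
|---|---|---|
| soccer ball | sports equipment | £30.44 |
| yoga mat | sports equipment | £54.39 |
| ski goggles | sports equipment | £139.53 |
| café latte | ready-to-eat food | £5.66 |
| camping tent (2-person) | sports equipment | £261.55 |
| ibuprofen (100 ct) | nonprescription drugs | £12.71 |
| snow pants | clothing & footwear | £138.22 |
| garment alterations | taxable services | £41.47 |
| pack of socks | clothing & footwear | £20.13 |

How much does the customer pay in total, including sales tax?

£747.15

Soccer ball £30.44: sports equipment, under £200.00 → 0% → £0.00
Yoga mat £54.39: sports equipment, under £200.00 → 0% → £0.00
Ski goggles £139.53: sports equipment, under £200.00 → 0% → £0.00
Café latte £5.66: ready-to-eat food → 5.75% → £0.33
Camping tent (2-person) £261.55: sports equipment, £200.00 or more → 10.5% → £27.46
Ibuprofen (100 ct) £12.71: nonprescription drugs → 0% → £0.00
Snow pants £138.22: clothing & footwear → 8% → £11.06
Garment alterations £41.47: taxable services → 6.25% → £2.59
Pack of socks £20.13: clothing & footwear → 8% → £1.61
Subtotal = £704.10; tax = £43.05; total due = £747.15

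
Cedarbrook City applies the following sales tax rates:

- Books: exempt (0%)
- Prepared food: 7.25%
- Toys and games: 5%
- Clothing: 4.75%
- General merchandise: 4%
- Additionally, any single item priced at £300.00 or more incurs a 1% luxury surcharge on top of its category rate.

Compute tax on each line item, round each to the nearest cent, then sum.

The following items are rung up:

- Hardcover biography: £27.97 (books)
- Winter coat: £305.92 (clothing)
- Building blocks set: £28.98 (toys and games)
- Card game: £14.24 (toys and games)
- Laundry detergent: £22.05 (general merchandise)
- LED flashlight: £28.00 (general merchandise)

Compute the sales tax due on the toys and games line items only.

£2.16

Building blocks set £28.98: toys and games → 5% → £1.45
Card game £14.24: toys and games → 5% → £0.71
Tax on toys and games = £1.45 + £0.71 = £2.16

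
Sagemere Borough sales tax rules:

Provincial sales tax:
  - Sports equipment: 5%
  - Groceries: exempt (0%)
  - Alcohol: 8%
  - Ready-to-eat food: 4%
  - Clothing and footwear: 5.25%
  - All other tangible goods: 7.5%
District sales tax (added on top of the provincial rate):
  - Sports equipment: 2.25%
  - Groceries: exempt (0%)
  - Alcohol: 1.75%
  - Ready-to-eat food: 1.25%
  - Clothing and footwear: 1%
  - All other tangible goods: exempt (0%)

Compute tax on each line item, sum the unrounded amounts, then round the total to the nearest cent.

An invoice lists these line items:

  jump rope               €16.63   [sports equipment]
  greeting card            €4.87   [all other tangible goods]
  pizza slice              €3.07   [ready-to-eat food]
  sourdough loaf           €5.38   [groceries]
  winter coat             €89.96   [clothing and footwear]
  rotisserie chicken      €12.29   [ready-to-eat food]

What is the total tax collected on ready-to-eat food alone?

€0.81

Pizza slice €3.07: ready-to-eat food → 4% + 1.25% district = 5.25% → €0.161175
Rotisserie chicken €12.29: ready-to-eat food → 4% + 1.25% district = 5.25% → €0.645225
Tax on ready-to-eat food: unrounded sum = €0.8064 → €0.81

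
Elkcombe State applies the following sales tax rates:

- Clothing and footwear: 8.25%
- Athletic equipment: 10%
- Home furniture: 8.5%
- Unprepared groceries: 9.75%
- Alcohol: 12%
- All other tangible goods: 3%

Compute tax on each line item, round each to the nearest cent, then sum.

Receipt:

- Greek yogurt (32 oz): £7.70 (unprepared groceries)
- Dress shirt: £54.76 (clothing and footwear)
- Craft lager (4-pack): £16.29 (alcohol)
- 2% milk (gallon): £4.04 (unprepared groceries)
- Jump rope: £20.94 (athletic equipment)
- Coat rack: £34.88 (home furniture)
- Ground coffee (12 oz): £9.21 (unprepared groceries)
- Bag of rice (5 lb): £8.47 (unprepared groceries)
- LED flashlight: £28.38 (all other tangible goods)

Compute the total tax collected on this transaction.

Greek yogurt (32 oz) £7.70: unprepared groceries → 9.75% → £0.75
Dress shirt £54.76: clothing and footwear → 8.25% → £4.52
Craft lager (4-pack) £16.29: alcohol → 12% → £1.95
2% milk (gallon) £4.04: unprepared groceries → 9.75% → £0.39
Jump rope £20.94: athletic equipment → 10% → £2.09
Coat rack £34.88: home furniture → 8.5% → £2.96
Ground coffee (12 oz) £9.21: unprepared groceries → 9.75% → £0.90
Bag of rice (5 lb) £8.47: unprepared groceries → 9.75% → £0.83
LED flashlight £28.38: all other tangible goods → 3% → £0.85
Total tax = £0.75 + £4.52 + £1.95 + £0.39 + £2.09 + £2.96 + £0.90 + £0.83 + £0.85 = £15.24

£15.24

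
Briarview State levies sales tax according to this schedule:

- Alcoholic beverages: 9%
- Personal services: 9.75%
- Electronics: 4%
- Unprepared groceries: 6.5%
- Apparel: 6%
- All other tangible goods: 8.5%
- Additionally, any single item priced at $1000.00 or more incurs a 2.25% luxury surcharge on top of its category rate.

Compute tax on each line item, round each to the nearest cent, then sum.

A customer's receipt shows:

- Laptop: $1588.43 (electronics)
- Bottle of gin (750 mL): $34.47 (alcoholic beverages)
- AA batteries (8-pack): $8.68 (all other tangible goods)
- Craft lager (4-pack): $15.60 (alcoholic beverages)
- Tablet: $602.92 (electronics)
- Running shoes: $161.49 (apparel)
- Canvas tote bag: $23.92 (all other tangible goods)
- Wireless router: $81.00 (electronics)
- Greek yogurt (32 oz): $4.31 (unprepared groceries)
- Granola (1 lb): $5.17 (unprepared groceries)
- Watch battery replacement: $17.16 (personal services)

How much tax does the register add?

Laptop $1588.43: electronics → 4% + 2.25% surcharge = 6.25% → $99.28
Bottle of gin (750 mL) $34.47: alcoholic beverages → 9% → $3.10
AA batteries (8-pack) $8.68: all other tangible goods → 8.5% → $0.74
Craft lager (4-pack) $15.60: alcoholic beverages → 9% → $1.40
Tablet $602.92: electronics → 4% → $24.12
Running shoes $161.49: apparel → 6% → $9.69
Canvas tote bag $23.92: all other tangible goods → 8.5% → $2.03
Wireless router $81.00: electronics → 4% → $3.24
Greek yogurt (32 oz) $4.31: unprepared groceries → 6.5% → $0.28
Granola (1 lb) $5.17: unprepared groceries → 6.5% → $0.34
Watch battery replacement $17.16: personal services → 9.75% → $1.67
Total tax = $99.28 + $3.10 + $0.74 + $1.40 + $24.12 + $9.69 + $2.03 + $3.24 + $0.28 + $0.34 + $1.67 = $145.89

$145.89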